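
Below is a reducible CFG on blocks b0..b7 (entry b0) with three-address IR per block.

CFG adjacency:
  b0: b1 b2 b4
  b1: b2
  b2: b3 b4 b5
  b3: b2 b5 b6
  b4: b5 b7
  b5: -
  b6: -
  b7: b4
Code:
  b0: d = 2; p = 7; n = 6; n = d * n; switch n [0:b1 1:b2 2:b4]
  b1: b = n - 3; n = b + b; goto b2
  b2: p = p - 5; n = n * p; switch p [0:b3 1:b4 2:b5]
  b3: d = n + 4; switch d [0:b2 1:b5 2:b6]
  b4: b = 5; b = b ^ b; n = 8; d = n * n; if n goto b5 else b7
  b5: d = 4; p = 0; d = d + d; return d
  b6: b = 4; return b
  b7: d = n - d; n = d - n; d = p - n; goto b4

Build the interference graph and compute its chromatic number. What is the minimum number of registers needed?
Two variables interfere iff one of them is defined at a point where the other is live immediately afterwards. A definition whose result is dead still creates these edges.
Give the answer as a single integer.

def/use:
  b0 def {d,n,p} use ∅
  b1 def {b,n} use {n}
  b2 def {n,p} use {n,p}
  b3 def {d} use {n}
  b4 def {b,d,n} use ∅
  b5 def {d,p} use ∅
  b6 def {b} use ∅
  b7 def {d,n} use {d,n,p}

Live sets:
  b0: in=∅ out={n,p}
  b1: in={n,p} out={n,p}
  b2: in={n,p} out={n,p}
  b3: in={n,p} out={n,p}
  b4: in={p} out={d,n,p}
  b5: in=∅ out=∅
  b6: in=∅ out=∅
  b7: in={d,n,p} out={p}

Conflict graph:
  b — {p}
  d — {n,p}
  n — {d,p}
  p — {b,d,n}

Chromatic number:
  clique {d,n,p} ⇒ need ≥ 3
  3-colouring: r0={p}  r1={b,d}  r2={n}
  χ = 3

Answer: 3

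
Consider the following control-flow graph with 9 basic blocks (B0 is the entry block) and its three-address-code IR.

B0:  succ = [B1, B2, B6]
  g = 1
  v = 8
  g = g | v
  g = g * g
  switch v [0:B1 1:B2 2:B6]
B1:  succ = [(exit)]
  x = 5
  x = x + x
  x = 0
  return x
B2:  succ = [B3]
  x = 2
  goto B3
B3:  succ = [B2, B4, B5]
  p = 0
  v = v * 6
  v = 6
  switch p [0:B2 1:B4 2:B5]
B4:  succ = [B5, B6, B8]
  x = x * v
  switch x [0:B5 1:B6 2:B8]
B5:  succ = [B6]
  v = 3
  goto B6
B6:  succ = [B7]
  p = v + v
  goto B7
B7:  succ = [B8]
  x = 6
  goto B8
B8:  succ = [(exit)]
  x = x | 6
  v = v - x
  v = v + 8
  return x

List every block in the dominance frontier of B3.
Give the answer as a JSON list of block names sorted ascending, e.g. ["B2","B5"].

Answer: ["B2", "B6", "B8"]

Derivation:
idom tree: B1←B0 B2←B0 B3←B2 B4←B3 B5←B3 B6←B0 B7←B6 B8←B0
Join-block Dom:
  B2: preds {B0,B3}: {B0} ∩ {B0,B2,B3} = {B0}; idom=B0
  B5: preds {B3,B4}: {B0,B2,B3} ∩ {B0,B2,B3,B4} = {B0,B2,B3}; idom=B3
  B6: preds {B0,B4,B5}: {B0} ∩ {B0,B2,B3,B4} ∩ {B0,B2,B3,B5} = {B0}; idom=B0
  B8: preds {B4,B7}: {B0,B2,B3,B4} ∩ {B0,B6,B7} = {B0}; idom=B0

DF derivation:
  B2←B0: walk · to B0
  B2←B3: walk B3→B2 to B0
  B5←B3: walk · to B3
  B5←B4: walk B4 to B3
  B6←B0: walk · to B0
  B6←B4: walk B4→B3→B2 to B0
  B6←B5: walk B5→B3→B2 to B0
  B8←B4: walk B4→B3→B2 to B0
  B8←B7: walk B7→B6 to B0
  B0 → ∅
  B1 → ∅
  B2 → {B2,B6,B8}
  B3 → {B2,B6,B8}
  B4 → {B5,B6,B8}
  B5 → {B6}
  B6 → {B8}
  B7 → {B8}
  B8 → ∅

DF(B3) = ["B2", "B6", "B8"]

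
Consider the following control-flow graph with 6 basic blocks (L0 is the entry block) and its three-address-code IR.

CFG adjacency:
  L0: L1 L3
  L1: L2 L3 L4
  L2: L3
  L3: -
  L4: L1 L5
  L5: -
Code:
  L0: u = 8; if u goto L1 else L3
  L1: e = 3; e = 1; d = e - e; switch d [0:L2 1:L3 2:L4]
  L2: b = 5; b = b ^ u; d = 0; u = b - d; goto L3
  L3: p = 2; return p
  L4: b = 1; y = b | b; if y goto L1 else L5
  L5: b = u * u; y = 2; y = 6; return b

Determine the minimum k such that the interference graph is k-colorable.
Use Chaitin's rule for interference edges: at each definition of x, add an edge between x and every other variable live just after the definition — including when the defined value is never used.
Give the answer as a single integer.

Block summaries:
  L0: def={u} ue=∅
  L1: def={d,e} ue=∅
  L2: def={b,d,u} ue={u}
  L3: def={p} ue=∅
  L4: def={b,y} ue=∅
  L5: def={b,y} ue={u}

Backward fixpoint:
  live L0: ∅→{u}
  live L1: {u}→{u}
  live L2: {u}→∅
  live L3: ∅→∅
  live L4: {u}→{u}
  live L5: {u}→∅

Interference:
  b: {d,u,y}
  d: {b,u}
  e: {u}
  p: ∅
  u: {b,d,e,y}
  y: {b,u}

Colouring:
  {b,d,u} pairwise interfere (3-clique) ⇒ χ ≥ 3
  assign b→c1 d→c2 e→c1 p→c0 u→c0 y→c2 — no edge inside a register ⇒ χ ≤ 3
  χ = 3

Answer: 3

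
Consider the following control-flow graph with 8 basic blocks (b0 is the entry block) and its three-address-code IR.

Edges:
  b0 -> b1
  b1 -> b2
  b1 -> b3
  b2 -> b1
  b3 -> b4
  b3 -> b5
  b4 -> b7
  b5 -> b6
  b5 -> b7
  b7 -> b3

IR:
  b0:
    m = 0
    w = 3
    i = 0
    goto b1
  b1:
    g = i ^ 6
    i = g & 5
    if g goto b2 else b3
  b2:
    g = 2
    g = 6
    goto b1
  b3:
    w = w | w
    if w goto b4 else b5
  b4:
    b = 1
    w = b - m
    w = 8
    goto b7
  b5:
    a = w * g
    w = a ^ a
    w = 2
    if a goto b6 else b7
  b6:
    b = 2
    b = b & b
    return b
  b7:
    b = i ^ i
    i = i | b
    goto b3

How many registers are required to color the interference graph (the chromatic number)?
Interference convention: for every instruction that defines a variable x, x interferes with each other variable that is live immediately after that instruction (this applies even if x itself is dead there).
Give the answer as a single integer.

Answer: 5

Derivation:
Block summaries:
  b0: def={i,m,w} ue=∅
  b1: def={g,i} ue={i}
  b2: def={g} ue=∅
  b3: def={w} ue={w}
  b4: def={b,w} ue={m}
  b5: def={a,w} ue={g,w}
  b6: def={b} ue=∅
  b7: def={b,i} ue={i}

Live sets:
  b0: in=∅ out={i,m,w}
  b1: in={i,m,w} out={g,i,m,w}
  b2: in={i,m,w} out={i,m,w}
  b3: in={g,i,m,w} out={g,i,m,w}
  b4: in={g,i,m} out={g,i,m,w}
  b5: in={g,i,m,w} out={g,i,m,w}
  b6: in=∅ out=∅
  b7: in={g,i,m,w} out={g,i,m,w}

Interference:
  a↔{g,i,m,w}
  b↔{g,i,m,w}
  g↔{a,b,i,m,w}
  i↔{a,b,g,m,w}
  m↔{a,b,g,i,w}
  w↔{a,b,g,i,m}

Registers:
  lower bound: {a,g,i,m,w} mutually conflict ⇒ χ ≥ 5
  5-colouring: c0={g}  c1={i}  c2={m}  c3={w}  c4={a,b}
  χ = 5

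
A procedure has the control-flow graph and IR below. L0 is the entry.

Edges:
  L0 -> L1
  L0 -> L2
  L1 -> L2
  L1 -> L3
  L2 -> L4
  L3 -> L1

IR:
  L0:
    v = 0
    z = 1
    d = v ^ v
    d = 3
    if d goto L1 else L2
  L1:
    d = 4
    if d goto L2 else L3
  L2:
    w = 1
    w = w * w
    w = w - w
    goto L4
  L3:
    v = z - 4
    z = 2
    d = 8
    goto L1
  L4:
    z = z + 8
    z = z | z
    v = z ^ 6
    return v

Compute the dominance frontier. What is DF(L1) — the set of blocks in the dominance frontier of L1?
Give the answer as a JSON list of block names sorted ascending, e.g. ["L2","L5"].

Answer: ["L1", "L2"]

Analysis:
idom tree: L1←L0 L2←L0 L3←L1 L4←L2
Dom at joins:
  L1: preds {L0,L3}: {L0} ∩ {L0,L1,L3} = {L0}; idom=L0
  L2: preds {L0,L1}: {L0} ∩ {L0,L1} = {L0}; idom=L0

DF derivation:
  join L1 pred L0: · stop@L0
  join L1 pred L3: L3→L1 stop@L0
  join L2 pred L0: · stop@L0
  join L2 pred L1: L1 stop@L0
  L0 → ∅
  L1 → {L1,L2}
  L2 → ∅
  L3 → {L1}
  L4 → ∅

DF(L1) = ["L1", "L2"]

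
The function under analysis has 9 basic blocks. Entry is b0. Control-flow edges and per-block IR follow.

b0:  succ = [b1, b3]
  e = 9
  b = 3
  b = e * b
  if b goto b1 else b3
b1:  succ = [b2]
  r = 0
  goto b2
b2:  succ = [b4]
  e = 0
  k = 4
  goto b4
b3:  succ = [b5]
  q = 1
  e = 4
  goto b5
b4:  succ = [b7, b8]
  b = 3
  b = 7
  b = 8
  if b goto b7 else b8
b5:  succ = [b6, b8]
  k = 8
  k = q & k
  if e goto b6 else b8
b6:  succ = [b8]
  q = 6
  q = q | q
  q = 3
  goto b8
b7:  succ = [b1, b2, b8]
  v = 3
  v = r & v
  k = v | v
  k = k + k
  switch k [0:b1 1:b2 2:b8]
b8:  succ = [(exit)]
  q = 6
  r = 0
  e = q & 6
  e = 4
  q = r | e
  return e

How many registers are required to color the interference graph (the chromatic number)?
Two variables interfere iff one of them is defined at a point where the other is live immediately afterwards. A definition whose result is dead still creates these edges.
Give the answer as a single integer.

Answer: 4

Analysis:
Block summaries:
  b0: {b,e} / ∅
  b1: {r} / ∅
  b2: {e,k} / ∅
  b3: {e,q} / ∅
  b4: {b} / ∅
  b5: {k} / {e,q}
  b6: {q} / ∅
  b7: {k,v} / {r}
  b8: {e,q,r} / ∅

Liveness:
  b0: in=∅ out=∅
  b1: in=∅ out={r}
  b2: in={r} out={r}
  b3: in=∅ out={e,q}
  b4: in={r} out={r}
  b5: in={e,q} out=∅
  b6: in=∅ out=∅
  b7: in={r} out={r}
  b8: in=∅ out=∅

Conflict graph:
  b — {e,r}
  e — {b,k,q,r}
  k — {e,q,r}
  q — {e,k,r}
  r — {b,e,k,q,v}
  v — {r}

Chromatic number:
  clique {e,k,q,r} ⇒ need ≥ 4
  4-colouring: c0={r}  c1={e,v}  c2={b,k}  c3={q}
  χ = 4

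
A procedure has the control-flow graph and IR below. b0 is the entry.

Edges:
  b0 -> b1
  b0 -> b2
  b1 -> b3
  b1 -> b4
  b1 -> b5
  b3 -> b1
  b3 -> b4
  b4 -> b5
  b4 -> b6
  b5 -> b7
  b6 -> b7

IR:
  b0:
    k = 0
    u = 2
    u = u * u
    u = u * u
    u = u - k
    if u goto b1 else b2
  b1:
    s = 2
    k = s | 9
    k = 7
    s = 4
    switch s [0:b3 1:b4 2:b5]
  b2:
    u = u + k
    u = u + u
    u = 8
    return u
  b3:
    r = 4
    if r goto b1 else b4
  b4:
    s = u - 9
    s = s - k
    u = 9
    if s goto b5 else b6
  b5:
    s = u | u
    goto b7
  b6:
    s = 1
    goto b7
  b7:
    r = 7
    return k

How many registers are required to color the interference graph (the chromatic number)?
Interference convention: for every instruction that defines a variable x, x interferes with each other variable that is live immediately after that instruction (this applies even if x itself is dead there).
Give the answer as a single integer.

Block summaries:
  b0 def {k,u} use ∅
  b1 def {k,s} use ∅
  b2 def {u} use {k,u}
  b3 def {r} use ∅
  b4 def {s,u} use {k,u}
  b5 def {s} use {u}
  b6 def {s} use ∅
  b7 def {r} use {k}

Backward fixpoint:
  b0: in=∅ out={k,u}
  b1: in={u} out={k,u}
  b2: in={k,u} out=∅
  b3: in={k,u} out={k,u}
  b4: in={k,u} out={k,u}
  b5: in={k,u} out={k}
  b6: in={k} out={k}
  b7: in={k} out=∅

Interfere edges:
  k — {r,s,u}
  r — {k,u}
  s — {k,u}
  u — {k,r,s}

Chromatic number:
  {k,r,u} pairwise interfere (3-clique) ⇒ χ ≥ 3
  3-colouring: R0={k}  R1={u}  R2={r,s}
  χ = 3

Answer: 3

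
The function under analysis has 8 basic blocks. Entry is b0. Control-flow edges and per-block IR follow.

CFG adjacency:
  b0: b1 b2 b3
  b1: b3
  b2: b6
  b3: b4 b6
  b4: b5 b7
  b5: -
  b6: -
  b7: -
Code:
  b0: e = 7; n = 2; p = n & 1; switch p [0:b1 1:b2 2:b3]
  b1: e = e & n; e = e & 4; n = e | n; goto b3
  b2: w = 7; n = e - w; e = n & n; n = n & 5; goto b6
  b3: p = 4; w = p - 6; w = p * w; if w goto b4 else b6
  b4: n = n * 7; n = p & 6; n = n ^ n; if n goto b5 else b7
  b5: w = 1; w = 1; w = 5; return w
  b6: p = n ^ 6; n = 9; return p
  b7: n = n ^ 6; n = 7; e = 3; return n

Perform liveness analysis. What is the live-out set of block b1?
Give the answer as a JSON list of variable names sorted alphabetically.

Block summaries:
  b0: def={e,n,p} ue=∅
  b1: def={e,n} ue={e,n}
  b2: def={e,n,w} ue={e}
  b3: def={p,w} ue=∅
  b4: def={n} ue={n,p}
  b5: def={w} ue=∅
  b6: def={n,p} ue={n}
  b7: def={e,n} ue={n}

Live sets:
  live b0: ∅→{e,n}
  live b1: {e,n}→{n}
  live b2: {e}→{n}
  live b3: {n}→{n,p}
  live b4: {n,p}→{n}
  live b5: ∅→∅
  live b6: {n}→∅
  live b7: {n}→∅

live-out(b1) = ["n"]

Answer: ["n"]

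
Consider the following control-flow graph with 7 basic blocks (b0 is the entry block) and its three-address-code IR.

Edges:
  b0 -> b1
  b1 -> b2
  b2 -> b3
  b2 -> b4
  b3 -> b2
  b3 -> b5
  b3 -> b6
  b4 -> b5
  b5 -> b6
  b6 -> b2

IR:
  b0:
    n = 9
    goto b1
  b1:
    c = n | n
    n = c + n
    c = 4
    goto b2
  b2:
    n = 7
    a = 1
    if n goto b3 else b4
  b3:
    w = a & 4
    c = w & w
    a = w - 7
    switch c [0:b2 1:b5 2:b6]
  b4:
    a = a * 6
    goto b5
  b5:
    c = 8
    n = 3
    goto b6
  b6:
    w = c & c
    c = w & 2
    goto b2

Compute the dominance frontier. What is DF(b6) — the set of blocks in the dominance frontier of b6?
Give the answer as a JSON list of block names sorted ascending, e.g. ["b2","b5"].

idom tree: b1←b0 b2←b1 b3←b2 b4←b2 b5←b2 b6←b2
Join-block Dom:
  b2: preds {b1,b3,b6}: {b0,b1} ∩ {b0,b1,b2,b3} ∩ {b0,b1,b2,b6} = {b0,b1}; idom=b1
  b5: preds {b3,b4}: {b0,b1,b2,b3} ∩ {b0,b1,b2,b4} = {b0,b1,b2}; idom=b2
  b6: preds {b3,b5}: {b0,b1,b2,b3} ∩ {b0,b1,b2,b5} = {b0,b1,b2}; idom=b2

DF derivation:
  b2←b1: walk · to b1
  b2←b3: walk b3→b2 to b1
  b2←b6: walk b6→b2 to b1
  b5←b3: walk b3 to b2
  b5←b4: walk b4 to b2
  b6←b3: walk b3 to b2
  b6←b5: walk b5 to b2
  b0 → ∅
  b1 → ∅
  b2 → {b2}
  b3 → {b2,b5,b6}
  b4 → {b5}
  b5 → {b6}
  b6 → {b2}

DF(b6) = ["b2"]

Answer: ["b2"]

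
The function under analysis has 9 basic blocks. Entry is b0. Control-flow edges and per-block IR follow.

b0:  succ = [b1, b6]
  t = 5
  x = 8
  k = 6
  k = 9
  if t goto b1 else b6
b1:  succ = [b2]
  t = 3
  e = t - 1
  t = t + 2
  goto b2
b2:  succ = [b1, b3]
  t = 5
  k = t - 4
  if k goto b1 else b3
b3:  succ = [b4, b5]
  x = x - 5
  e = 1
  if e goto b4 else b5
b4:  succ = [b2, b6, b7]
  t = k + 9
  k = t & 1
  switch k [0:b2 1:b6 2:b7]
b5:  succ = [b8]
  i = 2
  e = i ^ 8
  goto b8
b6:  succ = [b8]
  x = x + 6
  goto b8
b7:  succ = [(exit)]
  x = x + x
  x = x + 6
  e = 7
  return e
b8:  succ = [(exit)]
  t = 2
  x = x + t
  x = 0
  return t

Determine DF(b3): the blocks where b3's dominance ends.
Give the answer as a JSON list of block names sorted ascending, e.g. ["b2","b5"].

Answer: ["b2", "b6", "b8"]

Derivation:
idom tree: b1←b0 b2←b1 b3←b2 b4←b3 b5←b3 b6←b0 b7←b4 b8←b0
Dom at joins:
  b1: preds {b0,b2}: {b0} ∩ {b0,b1,b2} = {b0}; idom=b0
  b2: preds {b1,b4}: {b0,b1} ∩ {b0,b1,b2,b3,b4} = {b0,b1}; idom=b1
  b6: preds {b0,b4}: {b0} ∩ {b0,b1,b2,b3,b4} = {b0}; idom=b0
  b8: preds {b5,b6}: {b0,b1,b2,b3,b5} ∩ {b0,b6} = {b0}; idom=b0

DF walk-up:
  b1←b0: walk · to b0
  b1←b2: walk b2→b1 to b0
  b2←b1: walk · to b1
  b2←b4: walk b4→b3→b2 to b1
  b6←b0: walk · to b0
  b6←b4: walk b4→b3→b2→b1 to b0
  b8←b5: walk b5→b3→b2→b1 to b0
  b8←b6: walk b6 to b0
  b0 → ∅
  b1 → {b1,b6,b8}
  b2 → {b1,b2,b6,b8}
  b3 → {b2,b6,b8}
  b4 → {b2,b6}
  b5 → {b8}
  b6 → {b8}
  b7 → ∅
  b8 → ∅

DF(b3) = ["b2", "b6", "b8"]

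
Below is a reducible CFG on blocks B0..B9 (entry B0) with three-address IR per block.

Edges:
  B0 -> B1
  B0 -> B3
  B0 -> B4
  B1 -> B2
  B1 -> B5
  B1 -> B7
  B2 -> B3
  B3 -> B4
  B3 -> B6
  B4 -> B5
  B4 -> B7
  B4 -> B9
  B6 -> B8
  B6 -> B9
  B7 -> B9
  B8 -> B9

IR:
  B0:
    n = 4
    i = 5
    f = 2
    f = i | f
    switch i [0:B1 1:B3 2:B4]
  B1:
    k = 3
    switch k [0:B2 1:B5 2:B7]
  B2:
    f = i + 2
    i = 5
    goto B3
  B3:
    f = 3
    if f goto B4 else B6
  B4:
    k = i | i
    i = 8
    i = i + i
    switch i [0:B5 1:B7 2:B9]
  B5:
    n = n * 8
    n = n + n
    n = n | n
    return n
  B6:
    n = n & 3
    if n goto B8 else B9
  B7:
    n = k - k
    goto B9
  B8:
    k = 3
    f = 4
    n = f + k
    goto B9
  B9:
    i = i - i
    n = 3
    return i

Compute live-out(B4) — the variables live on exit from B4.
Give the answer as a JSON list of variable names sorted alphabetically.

Answer: ["i", "k", "n"]

Working:
def/use:
  B0 def {f,i,n} use ∅
  B1 def {k} use ∅
  B2 def {f,i} use {i}
  B3 def {f} use ∅
  B4 def {i,k} use {i}
  B5 def {n} use {n}
  B6 def {n} use {n}
  B7 def {n} use {k}
  B8 def {f,k,n} use ∅
  B9 def {i,n} use {i}

Live sets:
  B0: in=∅ out={i,n}
  B1: in={i,n} out={i,k,n}
  B2: in={i,n} out={i,n}
  B3: in={i,n} out={i,n}
  B4: in={i,n} out={i,k,n}
  B5: in={n} out=∅
  B6: in={i,n} out={i}
  B7: in={i,k} out={i}
  B8: in={i} out={i}
  B9: in={i} out=∅

live-out(B4) = ["i", "k", "n"]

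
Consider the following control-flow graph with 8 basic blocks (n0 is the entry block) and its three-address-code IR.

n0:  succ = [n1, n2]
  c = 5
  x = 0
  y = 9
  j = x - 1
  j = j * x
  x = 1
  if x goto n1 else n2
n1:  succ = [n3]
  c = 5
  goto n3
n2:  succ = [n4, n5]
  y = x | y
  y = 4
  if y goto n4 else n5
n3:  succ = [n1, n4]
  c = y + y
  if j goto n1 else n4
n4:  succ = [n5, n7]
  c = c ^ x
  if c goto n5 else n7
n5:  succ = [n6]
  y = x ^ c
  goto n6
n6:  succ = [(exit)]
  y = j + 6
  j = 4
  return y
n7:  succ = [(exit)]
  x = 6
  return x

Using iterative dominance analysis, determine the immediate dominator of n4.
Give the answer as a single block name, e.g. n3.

idom tree: n1←n0 n2←n0 n3←n1 n4←n0 n5←n0 n6←n5 n7←n4
Dom at joins:
  n1: preds {n0,n3}: {n0} ∩ {n0,n1,n3} = {n0}; idom=n0
  n4: preds {n2,n3}: {n0,n2} ∩ {n0,n1,n3} = {n0}; idom=n0
  n5: preds {n2,n4}: {n0,n2} ∩ {n0,n4} = {n0}; idom=n0

idom(n4) = n0

Answer: n0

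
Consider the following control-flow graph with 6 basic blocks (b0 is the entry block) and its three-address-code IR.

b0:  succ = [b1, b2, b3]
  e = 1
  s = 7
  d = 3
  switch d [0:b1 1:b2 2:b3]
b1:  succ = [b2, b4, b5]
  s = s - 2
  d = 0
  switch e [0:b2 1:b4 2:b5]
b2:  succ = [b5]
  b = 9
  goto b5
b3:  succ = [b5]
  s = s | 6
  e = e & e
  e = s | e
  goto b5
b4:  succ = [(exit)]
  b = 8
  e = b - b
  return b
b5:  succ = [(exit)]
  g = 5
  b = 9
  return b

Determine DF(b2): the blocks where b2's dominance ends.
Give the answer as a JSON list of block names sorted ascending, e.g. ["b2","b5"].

Answer: ["b5"]

Analysis:
idom tree: b1←b0 b2←b0 b3←b0 b4←b1 b5←b0
Dom at joins:
  b2: preds {b0,b1}: {b0} ∩ {b0,b1} = {b0}; idom=b0
  b5: preds {b1,b2,b3}: {b0,b1} ∩ {b0,b2} ∩ {b0,b3} = {b0}; idom=b0

DF derivation:
  b2←b0: walk · to b0
  b2←b1: walk b1 to b0
  b5←b1: walk b1 to b0
  b5←b2: walk b2 to b0
  b5←b3: walk b3 to b0
  DF(b0)=∅
  DF(b1)={b2,b5}
  DF(b2)={b5}
  DF(b3)={b5}
  DF(b4)=∅
  DF(b5)=∅

DF(b2) = ["b5"]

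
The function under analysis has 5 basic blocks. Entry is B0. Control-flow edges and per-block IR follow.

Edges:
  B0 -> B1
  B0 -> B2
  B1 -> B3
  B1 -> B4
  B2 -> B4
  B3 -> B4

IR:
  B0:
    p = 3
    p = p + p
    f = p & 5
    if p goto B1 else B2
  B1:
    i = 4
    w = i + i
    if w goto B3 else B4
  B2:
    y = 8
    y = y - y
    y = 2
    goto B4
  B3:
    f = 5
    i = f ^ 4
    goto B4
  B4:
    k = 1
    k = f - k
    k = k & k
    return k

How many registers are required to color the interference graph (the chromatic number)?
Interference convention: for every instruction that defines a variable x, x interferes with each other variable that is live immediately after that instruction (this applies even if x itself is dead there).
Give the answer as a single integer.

Block summaries:
  B0 def {f,p} use ∅
  B1 def {i,w} use ∅
  B2 def {y} use ∅
  B3 def {f,i} use ∅
  B4 def {k} use {f}

Live sets:
  live B0: ∅→{f}
  live B1: {f}→{f}
  live B2: {f}→{f}
  live B3: ∅→{f}
  live B4: {f}→∅

Conflict graph:
  f↔{i,k,p,w,y}
  i↔{f}
  k↔{f}
  p↔{f}
  w↔{f}
  y↔{f}

Registers:
  {f,i} pairwise interfere (2-clique) ⇒ χ ≥ 2
  assign f→r0 i→r1 k→r1 p→r1 w→r1 y→r1 — no edge inside a register ⇒ χ ≤ 2
  χ = 2

Answer: 2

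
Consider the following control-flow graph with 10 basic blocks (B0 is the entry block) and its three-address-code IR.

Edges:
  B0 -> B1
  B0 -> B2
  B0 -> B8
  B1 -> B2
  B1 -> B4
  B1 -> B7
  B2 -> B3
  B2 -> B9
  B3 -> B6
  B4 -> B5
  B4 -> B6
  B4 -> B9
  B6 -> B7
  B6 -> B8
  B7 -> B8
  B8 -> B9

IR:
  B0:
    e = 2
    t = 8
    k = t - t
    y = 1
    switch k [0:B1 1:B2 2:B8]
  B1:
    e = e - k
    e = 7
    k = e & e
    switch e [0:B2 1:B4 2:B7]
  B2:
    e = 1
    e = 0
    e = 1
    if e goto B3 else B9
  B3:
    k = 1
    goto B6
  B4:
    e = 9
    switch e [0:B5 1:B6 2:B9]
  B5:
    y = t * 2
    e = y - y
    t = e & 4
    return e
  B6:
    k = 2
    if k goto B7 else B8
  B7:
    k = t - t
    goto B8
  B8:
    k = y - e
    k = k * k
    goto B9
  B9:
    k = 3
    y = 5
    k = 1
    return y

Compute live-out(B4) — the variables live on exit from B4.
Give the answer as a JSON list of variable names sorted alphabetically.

Per-block:
  B0 def {e,k,t,y} use ∅
  B1 def {e,k} use {e,k}
  B2 def {e} use ∅
  B3 def {k} use ∅
  B4 def {e} use ∅
  B5 def {e,t,y} use {t}
  B6 def {k} use ∅
  B7 def {k} use {t}
  B8 def {k} use {e,y}
  B9 def {k,y} use ∅

Backward fixpoint:
  B0 li=∅ lo={e,k,t,y}
  B1 li={e,k,t,y} lo={e,t,y}
  B2 li={t,y} lo={e,t,y}
  B3 li={e,t,y} lo={e,t,y}
  B4 li={t,y} lo={e,t,y}
  B5 li={t} lo=∅
  B6 li={e,t,y} lo={e,t,y}
  B7 li={e,t,y} lo={e,y}
  B8 li={e,y} lo=∅
  B9 li=∅ lo=∅

live-out(B4) = ["e", "t", "y"]

Answer: ["e", "t", "y"]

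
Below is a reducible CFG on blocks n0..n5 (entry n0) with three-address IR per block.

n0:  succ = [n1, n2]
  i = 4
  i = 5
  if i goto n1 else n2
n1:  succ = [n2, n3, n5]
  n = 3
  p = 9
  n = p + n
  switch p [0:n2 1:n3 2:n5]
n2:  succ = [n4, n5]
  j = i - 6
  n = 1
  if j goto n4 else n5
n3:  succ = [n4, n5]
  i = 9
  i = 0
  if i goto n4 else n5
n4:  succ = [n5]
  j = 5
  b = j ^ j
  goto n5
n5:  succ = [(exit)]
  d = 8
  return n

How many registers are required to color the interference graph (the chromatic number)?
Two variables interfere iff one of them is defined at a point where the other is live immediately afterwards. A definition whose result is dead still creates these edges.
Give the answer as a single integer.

Per-block:
  n0: {i} / ∅
  n1: {n,p} / ∅
  n2: {j,n} / {i}
  n3: {i} / ∅
  n4: {b,j} / ∅
  n5: {d} / {n}

Backward fixpoint:
  live n0: ∅→{i}
  live n1: {i}→{i,n}
  live n2: {i}→{n}
  live n3: {n}→{n}
  live n4: {n}→{n}
  live n5: {n}→∅

Interfere edges:
  b — {n}
  d — {n}
  i — {n,p}
  j — {n}
  n — {b,d,i,j,p}
  p — {i,n}

Colouring:
  lower bound: {i,n,p} mutually conflict ⇒ χ ≥ 3
  assign b→c1 d→c1 i→c1 j→c1 n→c0 p→c2 — no edge inside a register ⇒ χ ≤ 3
  χ = 3

Answer: 3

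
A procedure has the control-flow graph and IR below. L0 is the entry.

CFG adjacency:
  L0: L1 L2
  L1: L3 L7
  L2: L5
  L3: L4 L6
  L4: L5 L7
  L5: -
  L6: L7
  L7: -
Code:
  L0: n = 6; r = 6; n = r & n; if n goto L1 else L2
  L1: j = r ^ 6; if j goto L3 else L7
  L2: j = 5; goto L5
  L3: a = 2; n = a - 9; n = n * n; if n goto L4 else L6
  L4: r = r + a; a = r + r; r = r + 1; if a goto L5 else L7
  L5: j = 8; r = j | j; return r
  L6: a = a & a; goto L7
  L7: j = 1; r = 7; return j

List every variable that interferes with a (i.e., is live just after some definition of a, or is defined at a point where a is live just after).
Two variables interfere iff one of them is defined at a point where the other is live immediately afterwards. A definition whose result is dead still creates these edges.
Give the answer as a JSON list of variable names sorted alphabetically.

def/use:
  L0: def={n,r} ue=∅
  L1: def={j} ue={r}
  L2: def={j} ue=∅
  L3: def={a,n} ue=∅
  L4: def={a,r} ue={a,r}
  L5: def={j,r} ue=∅
  L6: def={a} ue={a}
  L7: def={j,r} ue=∅

Live sets:
  live L0: ∅→{r}
  live L1: {r}→{r}
  live L2: ∅→∅
  live L3: {r}→{a,r}
  live L4: {a,r}→∅
  live L5: ∅→∅
  live L6: {a}→∅
  live L7: ∅→∅

Interfere edges:
  a↔{n,r}
  j↔{r}
  n↔{a,r}
  r↔{a,j,n}

N(a) = ["n", "r"]

Answer: ["n", "r"]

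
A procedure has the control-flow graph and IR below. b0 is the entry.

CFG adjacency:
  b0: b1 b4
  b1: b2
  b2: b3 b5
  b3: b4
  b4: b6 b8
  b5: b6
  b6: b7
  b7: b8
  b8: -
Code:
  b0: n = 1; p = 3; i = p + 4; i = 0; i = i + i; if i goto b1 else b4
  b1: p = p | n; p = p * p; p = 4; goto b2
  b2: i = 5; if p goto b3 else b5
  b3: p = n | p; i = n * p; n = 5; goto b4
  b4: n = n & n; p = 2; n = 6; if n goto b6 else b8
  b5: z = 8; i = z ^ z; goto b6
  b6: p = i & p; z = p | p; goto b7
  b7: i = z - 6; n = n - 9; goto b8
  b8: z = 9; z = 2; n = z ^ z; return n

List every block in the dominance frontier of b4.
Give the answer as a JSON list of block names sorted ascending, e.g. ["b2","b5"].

Answer: ["b6", "b8"]

Derivation:
idom tree: b1←b0 b2←b1 b3←b2 b4←b0 b5←b2 b6←b0 b7←b6 b8←b0
Dom∩ at merges:
  b4: preds {b0,b3}: {b0} ∩ {b0,b1,b2,b3} = {b0}; idom=b0
  b6: preds {b4,b5}: {b0,b4} ∩ {b0,b1,b2,b5} = {b0}; idom=b0
  b8: preds {b4,b7}: {b0,b4} ∩ {b0,b6,b7} = {b0}; idom=b0

Frontier:
  join b4 pred b0: · stop@b0
  join b4 pred b3: b3→b2→b1 stop@b0
  join b6 pred b4: b4 stop@b0
  join b6 pred b5: b5→b2→b1 stop@b0
  join b8 pred b4: b4 stop@b0
  join b8 pred b7: b7→b6 stop@b0
  b0: DF=∅
  b1: DF={b4,b6}
  b2: DF={b4,b6}
  b3: DF={b4}
  b4: DF={b6,b8}
  b5: DF={b6}
  b6: DF={b8}
  b7: DF={b8}
  b8: DF=∅

DF(b4) = ["b6", "b8"]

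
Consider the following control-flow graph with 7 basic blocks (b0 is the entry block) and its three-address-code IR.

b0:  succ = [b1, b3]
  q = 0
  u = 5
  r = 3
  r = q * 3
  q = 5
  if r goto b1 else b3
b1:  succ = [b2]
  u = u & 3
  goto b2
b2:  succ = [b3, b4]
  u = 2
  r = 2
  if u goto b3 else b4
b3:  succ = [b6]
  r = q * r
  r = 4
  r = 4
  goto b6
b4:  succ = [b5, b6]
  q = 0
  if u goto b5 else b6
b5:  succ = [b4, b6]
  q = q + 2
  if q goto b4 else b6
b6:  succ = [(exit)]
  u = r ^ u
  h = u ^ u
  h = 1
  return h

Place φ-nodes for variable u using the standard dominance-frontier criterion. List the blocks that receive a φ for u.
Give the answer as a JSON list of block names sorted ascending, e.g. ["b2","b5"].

Answer: ["b3", "b6"]

Analysis:
idom tree: b1←b0 b2←b1 b3←b0 b4←b2 b5←b4 b6←b0
Dom at joins:
  b3: preds {b0,b2}: {b0} ∩ {b0,b1,b2} = {b0}; idom=b0
  b4: preds {b2,b5}: {b0,b1,b2} ∩ {b0,b1,b2,b4,b5} = {b0,b1,b2}; idom=b2
  b6: preds {b3,b4,b5}: {b0,b3} ∩ {b0,b1,b2,b4} ∩ {b0,b1,b2,b4,b5} = {b0}; idom=b0

DF derivation:
  join b3 pred b0: · stop@b0
  join b3 pred b2: b2→b1 stop@b0
  join b4 pred b2: · stop@b2
  join b4 pred b5: b5→b4 stop@b2
  join b6 pred b3: b3 stop@b0
  join b6 pred b4: b4→b2→b1 stop@b0
  join b6 pred b5: b5→b4→b2→b1 stop@b0
  b0 → ∅
  b1 → {b3,b6}
  b2 → {b3,b6}
  b3 → {b6}
  b4 → {b4,b6}
  b5 → {b4,b6}
  b6 → ∅

φ for u: defs {b0,b1,b2,b6}
  DF⁺ = {b3,b6}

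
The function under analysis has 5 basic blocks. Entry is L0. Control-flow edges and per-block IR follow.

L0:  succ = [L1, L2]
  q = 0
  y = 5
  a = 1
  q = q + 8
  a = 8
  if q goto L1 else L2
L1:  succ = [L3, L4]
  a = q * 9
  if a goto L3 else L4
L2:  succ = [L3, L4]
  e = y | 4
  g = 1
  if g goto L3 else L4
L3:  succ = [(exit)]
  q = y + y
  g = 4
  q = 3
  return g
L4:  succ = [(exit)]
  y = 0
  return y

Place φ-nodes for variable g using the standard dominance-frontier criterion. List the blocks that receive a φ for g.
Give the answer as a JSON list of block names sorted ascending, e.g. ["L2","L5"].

idom tree: L1←L0 L2←L0 L3←L0 L4←L0
Dom∩ at merges:
  L3: preds {L1,L2}: {L0,L1} ∩ {L0,L2} = {L0}; idom=L0
  L4: preds {L1,L2}: {L0,L1} ∩ {L0,L2} = {L0}; idom=L0

DF walk-up:
  join L3 pred L1: L1 stop@L0
  join L3 pred L2: L2 stop@L0
  join L4 pred L1: L1 stop@L0
  join L4 pred L2: L2 stop@L0
  L0 → ∅
  L1 → {L3,L4}
  L2 → {L3,L4}
  L3 → ∅
  L4 → ∅

φ for g: defs {L2,L3}
  DF⁺ = {L3,L4}

Answer: ["L3", "L4"]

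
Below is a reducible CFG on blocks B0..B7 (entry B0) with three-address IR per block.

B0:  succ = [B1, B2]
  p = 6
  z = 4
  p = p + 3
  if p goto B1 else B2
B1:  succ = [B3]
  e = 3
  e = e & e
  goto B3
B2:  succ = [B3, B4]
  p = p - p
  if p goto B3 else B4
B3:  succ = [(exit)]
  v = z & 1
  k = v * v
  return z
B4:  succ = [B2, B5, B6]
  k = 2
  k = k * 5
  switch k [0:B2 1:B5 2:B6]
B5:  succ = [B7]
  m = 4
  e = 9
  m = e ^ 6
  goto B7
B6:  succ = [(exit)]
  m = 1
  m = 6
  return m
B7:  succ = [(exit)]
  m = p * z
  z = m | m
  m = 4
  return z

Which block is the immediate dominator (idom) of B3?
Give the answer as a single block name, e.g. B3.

Answer: B0

Working:
idom tree: B1←B0 B2←B0 B3←B0 B4←B2 B5←B4 B6←B4 B7←B5
Join-block Dom:
  B2: preds {B0,B4}: {B0} ∩ {B0,B2,B4} = {B0}; idom=B0
  B3: preds {B1,B2}: {B0,B1} ∩ {B0,B2} = {B0}; idom=B0

idom(B3) = B0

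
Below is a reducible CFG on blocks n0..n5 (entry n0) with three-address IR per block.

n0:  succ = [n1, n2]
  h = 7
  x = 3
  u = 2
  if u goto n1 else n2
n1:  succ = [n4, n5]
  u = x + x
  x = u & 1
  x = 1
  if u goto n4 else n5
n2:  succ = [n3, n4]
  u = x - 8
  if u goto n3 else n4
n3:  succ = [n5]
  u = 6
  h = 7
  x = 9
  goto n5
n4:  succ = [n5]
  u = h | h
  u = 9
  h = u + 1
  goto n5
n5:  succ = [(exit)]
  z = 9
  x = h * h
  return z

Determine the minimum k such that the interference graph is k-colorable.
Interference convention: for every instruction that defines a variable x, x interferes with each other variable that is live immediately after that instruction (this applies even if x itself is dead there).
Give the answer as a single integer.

def/use:
  n0 def {h,u,x} use ∅
  n1 def {u,x} use {x}
  n2 def {u} use {x}
  n3 def {h,u,x} use ∅
  n4 def {h,u} use {h}
  n5 def {x,z} use {h}

Backward fixpoint:
  live n0: ∅→{h,x}
  live n1: {h,x}→{h}
  live n2: {h,x}→{h}
  live n3: ∅→{h}
  live n4: {h}→{h}
  live n5: {h}→∅

Interfere edges:
  h — {u,x,z}
  u — {h,x}
  x — {h,u,z}
  z — {h,x}

Colouring:
  {h,u,x} pairwise interfere (3-clique) ⇒ χ ≥ 3
  3-colouring: R0={h}  R1={x}  R2={u,z}
  χ = 3

Answer: 3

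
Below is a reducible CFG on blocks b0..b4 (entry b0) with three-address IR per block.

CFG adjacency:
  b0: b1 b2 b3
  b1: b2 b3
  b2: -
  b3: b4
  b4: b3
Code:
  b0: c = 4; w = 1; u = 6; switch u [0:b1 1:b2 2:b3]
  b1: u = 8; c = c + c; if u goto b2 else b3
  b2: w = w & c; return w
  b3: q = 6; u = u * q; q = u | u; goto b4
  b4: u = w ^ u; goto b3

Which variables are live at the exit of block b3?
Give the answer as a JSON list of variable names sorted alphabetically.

Answer: ["u", "w"]

Derivation:
def/use:
  b0: {c,u,w} / ∅
  b1: {c,u} / {c}
  b2: {w} / {c,w}
  b3: {q,u} / {u}
  b4: {u} / {u,w}

Backward fixpoint:
  b0: in=∅ out={c,u,w}
  b1: in={c,w} out={c,u,w}
  b2: in={c,w} out=∅
  b3: in={u,w} out={u,w}
  b4: in={u,w} out={u,w}

live-out(b3) = ["u", "w"]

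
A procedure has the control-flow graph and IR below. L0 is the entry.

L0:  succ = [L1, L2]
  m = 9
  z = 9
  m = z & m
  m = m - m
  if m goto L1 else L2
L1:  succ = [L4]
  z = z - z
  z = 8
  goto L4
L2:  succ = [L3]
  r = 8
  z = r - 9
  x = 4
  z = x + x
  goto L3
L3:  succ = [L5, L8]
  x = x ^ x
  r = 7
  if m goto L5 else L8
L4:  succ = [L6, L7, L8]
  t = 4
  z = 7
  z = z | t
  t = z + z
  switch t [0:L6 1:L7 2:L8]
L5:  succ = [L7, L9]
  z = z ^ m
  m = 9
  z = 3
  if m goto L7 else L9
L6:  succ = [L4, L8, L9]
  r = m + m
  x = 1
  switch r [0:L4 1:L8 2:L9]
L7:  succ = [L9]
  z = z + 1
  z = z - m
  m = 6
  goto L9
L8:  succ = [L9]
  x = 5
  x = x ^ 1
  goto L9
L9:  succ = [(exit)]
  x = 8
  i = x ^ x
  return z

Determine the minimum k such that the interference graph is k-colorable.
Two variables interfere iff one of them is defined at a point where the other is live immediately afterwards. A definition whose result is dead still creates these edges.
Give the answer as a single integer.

Block summaries:
  L0 def {m,z} use ∅
  L1 def {z} use {z}
  L2 def {r,x,z} use ∅
  L3 def {r,x} use {m,x}
  L4 def {t,z} use ∅
  L5 def {m,z} use {m,z}
  L6 def {r,x} use {m}
  L7 def {m,z} use {m,z}
  L8 def {x} use ∅
  L9 def {i,x} use {z}

Live sets:
  live L0: ∅→{m,z}
  live L1: {m,z}→{m}
  live L2: {m}→{m,x,z}
  live L3: {m,x,z}→{m,z}
  live L4: {m}→{m,z}
  live L5: {m,z}→{m,z}
  live L6: {m,z}→{m,z}
  live L7: {m,z}→{z}
  live L8: {z}→{z}
  live L9: {z}→∅

Conflict graph:
  i: {z}
  m: {r,t,x,z}
  r: {m,x,z}
  t: {m,z}
  x: {m,r,z}
  z: {i,m,r,t,x}

Registers:
  {m,r,x,z} pairwise interfere (4-clique) ⇒ χ ≥ 4
  assign i→c1 m→c1 r→c2 t→c2 x→c3 z→c0 — no edge inside a register ⇒ χ ≤ 4
  χ = 4

Answer: 4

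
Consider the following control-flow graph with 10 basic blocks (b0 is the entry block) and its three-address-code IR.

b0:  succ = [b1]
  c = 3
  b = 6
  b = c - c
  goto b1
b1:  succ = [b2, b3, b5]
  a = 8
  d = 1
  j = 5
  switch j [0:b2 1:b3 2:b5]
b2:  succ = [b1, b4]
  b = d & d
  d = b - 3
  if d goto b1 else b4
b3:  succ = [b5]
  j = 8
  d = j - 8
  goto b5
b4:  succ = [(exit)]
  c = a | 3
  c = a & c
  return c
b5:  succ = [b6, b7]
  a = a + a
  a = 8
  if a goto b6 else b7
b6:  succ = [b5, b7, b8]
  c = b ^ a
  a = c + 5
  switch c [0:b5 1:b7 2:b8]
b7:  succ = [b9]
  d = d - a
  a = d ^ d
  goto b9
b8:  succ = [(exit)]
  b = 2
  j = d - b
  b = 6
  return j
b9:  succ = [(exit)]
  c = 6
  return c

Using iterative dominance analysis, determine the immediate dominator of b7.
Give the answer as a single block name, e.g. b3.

Answer: b5

Working:
idom tree: b1←b0 b2←b1 b3←b1 b4←b2 b5←b1 b6←b5 b7←b5 b8←b6 b9←b7
Join-block Dom:
  b1: preds {b0,b2}: {b0} ∩ {b0,b1,b2} = {b0}; idom=b0
  b5: preds {b1,b3,b6}: {b0,b1} ∩ {b0,b1,b3} ∩ {b0,b1,b5,b6} = {b0,b1}; idom=b1
  b7: preds {b5,b6}: {b0,b1,b5} ∩ {b0,b1,b5,b6} = {b0,b1,b5}; idom=b5

idom(b7) = b5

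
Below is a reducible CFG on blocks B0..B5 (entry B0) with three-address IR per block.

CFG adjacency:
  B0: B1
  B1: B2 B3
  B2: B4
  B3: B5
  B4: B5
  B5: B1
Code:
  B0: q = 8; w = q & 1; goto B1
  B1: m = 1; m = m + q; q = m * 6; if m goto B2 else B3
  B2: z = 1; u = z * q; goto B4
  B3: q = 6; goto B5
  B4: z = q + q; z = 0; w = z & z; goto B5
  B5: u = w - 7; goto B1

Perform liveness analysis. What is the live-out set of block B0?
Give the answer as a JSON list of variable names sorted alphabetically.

Per-block:
  B0: {q,w} / ∅
  B1: {m,q} / {q}
  B2: {u,z} / {q}
  B3: {q} / ∅
  B4: {w,z} / {q}
  B5: {u} / {w}

Live sets:
  B0: in=∅ out={q,w}
  B1: in={q,w} out={q,w}
  B2: in={q} out={q}
  B3: in={w} out={q,w}
  B4: in={q} out={q,w}
  B5: in={q,w} out={q,w}

live-out(B0) = ["q", "w"]

Answer: ["q", "w"]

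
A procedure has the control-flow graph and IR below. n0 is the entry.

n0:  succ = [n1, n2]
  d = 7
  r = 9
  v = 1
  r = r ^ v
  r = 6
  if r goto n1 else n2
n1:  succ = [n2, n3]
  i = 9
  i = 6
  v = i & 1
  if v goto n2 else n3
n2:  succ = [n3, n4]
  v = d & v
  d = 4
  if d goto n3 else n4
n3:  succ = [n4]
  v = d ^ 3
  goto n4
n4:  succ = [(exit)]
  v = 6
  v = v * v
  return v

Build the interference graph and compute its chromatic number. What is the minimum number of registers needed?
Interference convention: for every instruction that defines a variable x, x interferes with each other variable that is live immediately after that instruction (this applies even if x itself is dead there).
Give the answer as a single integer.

Answer: 3

Analysis:
Block summaries:
  n0 def {d,r,v} use ∅
  n1 def {i,v} use ∅
  n2 def {d,v} use {d,v}
  n3 def {v} use {d}
  n4 def {v} use ∅

Live sets:
  live n0: ∅→{d,v}
  live n1: {d}→{d,v}
  live n2: {d,v}→{d}
  live n3: {d}→∅
  live n4: ∅→∅

Conflict graph:
  d↔{i,r,v}
  i↔{d}
  r↔{d,v}
  v↔{d,r}

Chromatic number:
  {d,r,v} pairwise interfere (3-clique) ⇒ χ ≥ 3
  3-colouring: c0={d}  c1={i,r}  c2={v}
  χ = 3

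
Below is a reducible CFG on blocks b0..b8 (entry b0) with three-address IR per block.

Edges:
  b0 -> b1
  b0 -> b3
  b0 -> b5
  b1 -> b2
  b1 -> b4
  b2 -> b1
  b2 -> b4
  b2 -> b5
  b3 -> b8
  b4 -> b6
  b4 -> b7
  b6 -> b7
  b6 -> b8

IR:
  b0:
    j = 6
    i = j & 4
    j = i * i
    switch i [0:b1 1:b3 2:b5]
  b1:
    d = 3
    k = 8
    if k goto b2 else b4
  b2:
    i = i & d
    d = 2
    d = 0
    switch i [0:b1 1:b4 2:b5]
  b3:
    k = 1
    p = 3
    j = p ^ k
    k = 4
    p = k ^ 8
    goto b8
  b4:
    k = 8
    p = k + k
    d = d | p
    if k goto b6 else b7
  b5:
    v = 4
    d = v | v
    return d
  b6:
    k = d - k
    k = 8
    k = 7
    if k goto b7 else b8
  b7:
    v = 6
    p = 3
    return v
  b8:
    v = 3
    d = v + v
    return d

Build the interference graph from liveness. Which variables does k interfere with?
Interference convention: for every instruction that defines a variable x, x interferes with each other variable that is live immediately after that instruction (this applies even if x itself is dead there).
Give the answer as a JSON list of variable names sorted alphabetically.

Answer: ["d", "i", "p"]

Derivation:
Per-block:
  b0: {i,j} / ∅
  b1: {d,k} / ∅
  b2: {d,i} / {d,i}
  b3: {j,k,p} / ∅
  b4: {d,k,p} / {d}
  b5: {d,v} / ∅
  b6: {k} / {d,k}
  b7: {p,v} / ∅
  b8: {d,v} / ∅

Liveness:
  b0 li=∅ lo={i}
  b1 li={i} lo={d,i}
  b2 li={d,i} lo={d,i}
  b3 li=∅ lo=∅
  b4 li={d} lo={d,k}
  b5 li=∅ lo=∅
  b6 li={d,k} lo=∅
  b7 li=∅ lo=∅
  b8 li=∅ lo=∅

Conflict graph:
  d — {i,k,p}
  i — {d,j,k}
  j — {i}
  k — {d,i,p}
  p — {d,k,v}
  v — {p}

N(k) = ["d", "i", "p"]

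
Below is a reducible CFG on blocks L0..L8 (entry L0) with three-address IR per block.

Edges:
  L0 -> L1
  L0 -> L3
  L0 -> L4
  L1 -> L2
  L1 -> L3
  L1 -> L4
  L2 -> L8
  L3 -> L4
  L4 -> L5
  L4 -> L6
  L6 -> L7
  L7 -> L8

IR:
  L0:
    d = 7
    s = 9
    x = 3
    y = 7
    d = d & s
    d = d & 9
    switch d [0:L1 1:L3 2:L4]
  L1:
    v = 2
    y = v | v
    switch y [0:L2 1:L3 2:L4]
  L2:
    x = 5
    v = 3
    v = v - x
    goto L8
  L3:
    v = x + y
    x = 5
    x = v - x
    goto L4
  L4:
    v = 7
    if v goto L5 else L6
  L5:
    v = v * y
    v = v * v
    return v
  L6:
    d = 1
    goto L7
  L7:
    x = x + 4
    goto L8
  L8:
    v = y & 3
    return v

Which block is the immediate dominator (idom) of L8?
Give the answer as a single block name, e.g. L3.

Answer: L0

Derivation:
idom tree: L1←L0 L2←L1 L3←L0 L4←L0 L5←L4 L6←L4 L7←L6 L8←L0
Dom∩ at merges:
  L3: preds {L0,L1}: {L0} ∩ {L0,L1} = {L0}; idom=L0
  L4: preds {L0,L1,L3}: {L0} ∩ {L0,L1} ∩ {L0,L3} = {L0}; idom=L0
  L8: preds {L2,L7}: {L0,L1,L2} ∩ {L0,L4,L6,L7} = {L0}; idom=L0

idom(L8) = L0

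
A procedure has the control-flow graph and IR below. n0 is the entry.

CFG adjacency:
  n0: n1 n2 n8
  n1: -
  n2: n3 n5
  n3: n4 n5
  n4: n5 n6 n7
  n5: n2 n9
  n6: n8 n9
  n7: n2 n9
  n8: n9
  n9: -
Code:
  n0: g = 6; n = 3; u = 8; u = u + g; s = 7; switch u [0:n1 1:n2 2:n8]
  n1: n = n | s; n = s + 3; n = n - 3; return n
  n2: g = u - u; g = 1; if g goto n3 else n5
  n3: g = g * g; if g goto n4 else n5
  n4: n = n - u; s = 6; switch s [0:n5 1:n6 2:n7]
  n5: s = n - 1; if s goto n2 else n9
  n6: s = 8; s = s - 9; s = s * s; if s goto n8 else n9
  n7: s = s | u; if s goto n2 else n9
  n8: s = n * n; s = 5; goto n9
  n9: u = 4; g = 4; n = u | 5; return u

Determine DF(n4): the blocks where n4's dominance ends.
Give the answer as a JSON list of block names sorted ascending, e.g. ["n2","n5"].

Answer: ["n2", "n5", "n8", "n9"]

Analysis:
idom tree: n1←n0 n2←n0 n3←n2 n4←n3 n5←n2 n6←n4 n7←n4 n8←n0 n9←n0
Dom∩ at merges:
  n2: preds {n0,n5,n7}: {n0} ∩ {n0,n2,n5} ∩ {n0,n2,n3,n4,n7} = {n0}; idom=n0
  n5: preds {n2,n3,n4}: {n0,n2} ∩ {n0,n2,n3} ∩ {n0,n2,n3,n4} = {n0,n2}; idom=n2
  n8: preds {n0,n6}: {n0} ∩ {n0,n2,n3,n4,n6} = {n0}; idom=n0
  n9: preds {n5,n6,n7,n8}: {n0,n2,n5} ∩ {n0,n2,n3,n4,n6} ∩ {n0,n2,n3,n4,n7} ∩ {n0,n8} = {n0}; idom=n0

DF walk-up:
  join n2 pred n0: · stop@n0
  join n2 pred n5: n5→n2 stop@n0
  join n2 pred n7: n7→n4→n3→n2 stop@n0
  join n5 pred n2: · stop@n2
  join n5 pred n3: n3 stop@n2
  join n5 pred n4: n4→n3 stop@n2
  join n8 pred n0: · stop@n0
  join n8 pred n6: n6→n4→n3→n2 stop@n0
  join n9 pred n5: n5→n2 stop@n0
  join n9 pred n6: n6→n4→n3→n2 stop@n0
  join n9 pred n7: n7→n4→n3→n2 stop@n0
  join n9 pred n8: n8 stop@n0
  n0: DF=∅
  n1: DF=∅
  n2: DF={n2,n8,n9}
  n3: DF={n2,n5,n8,n9}
  n4: DF={n2,n5,n8,n9}
  n5: DF={n2,n9}
  n6: DF={n8,n9}
  n7: DF={n2,n9}
  n8: DF={n9}
  n9: DF=∅

DF(n4) = ["n2", "n5", "n8", "n9"]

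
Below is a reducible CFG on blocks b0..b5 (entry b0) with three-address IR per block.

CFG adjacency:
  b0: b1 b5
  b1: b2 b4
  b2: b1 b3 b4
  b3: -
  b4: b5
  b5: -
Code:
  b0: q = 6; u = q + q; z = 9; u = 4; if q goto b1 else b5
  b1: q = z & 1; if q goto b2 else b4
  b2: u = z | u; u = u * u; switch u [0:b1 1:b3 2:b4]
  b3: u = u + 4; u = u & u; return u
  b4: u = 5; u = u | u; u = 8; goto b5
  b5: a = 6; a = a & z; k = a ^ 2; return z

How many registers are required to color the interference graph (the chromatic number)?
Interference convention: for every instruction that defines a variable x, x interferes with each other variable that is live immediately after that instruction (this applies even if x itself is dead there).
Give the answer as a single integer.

def/use:
  b0: def={q,u,z} ue=∅
  b1: def={q} ue={z}
  b2: def={u} ue={u,z}
  b3: def={u} ue={u}
  b4: def={u} ue=∅
  b5: def={a,k} ue={z}

Live sets:
  b0 li=∅ lo={u,z}
  b1 li={u,z} lo={u,z}
  b2 li={u,z} lo={u,z}
  b3 li={u} lo=∅
  b4 li={z} lo={z}
  b5 li={z} lo=∅

Interference:
  a — {z}
  k — {z}
  q — {u,z}
  u — {q,z}
  z — {a,k,q,u}

Registers:
  {q,u,z} pairwise interfere (3-clique) ⇒ χ ≥ 3
  3-colouring: R0={z}  R1={a,k,q}  R2={u}
  χ = 3

Answer: 3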